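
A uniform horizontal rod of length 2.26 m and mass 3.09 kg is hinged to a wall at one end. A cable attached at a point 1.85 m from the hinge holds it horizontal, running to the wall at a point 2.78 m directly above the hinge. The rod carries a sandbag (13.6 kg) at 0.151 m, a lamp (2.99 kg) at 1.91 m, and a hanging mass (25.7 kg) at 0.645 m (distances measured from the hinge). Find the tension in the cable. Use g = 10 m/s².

About the hinge:
Beam weight: 3.09 × 10 = 30.9 N down at 1.13 m → arm 1.13 m, τ = 30.9 × 1.13 = 34.92 N·m clockwise.
Sandbag: 13.6 × 10 = 136 N down at 0.151 m → arm 0.151 m, τ = 136 × 0.151 = 20.54 N·m clockwise.
Lamp: 2.99 × 10 = 29.9 N down at 1.91 m → arm 1.91 m, τ = 29.9 × 1.91 = 57.11 N·m clockwise.
Hanging mass: 25.7 × 10 = 257 N down at 0.645 m → arm 0.645 m, τ = 257 × 0.645 = 165.8 N·m clockwise.
Total clockwise load moment = 278.4 N·m.
The cable tension T acts at 1.85 m; only its component perpendicular to the rod, T sinθ, produces torque. sinθ = h/√(h²+d²) = 2.78/√(2.78²+1.85²) = 0.8325.
Balancing moments: T × 1.85 × 0.8325 = 278.4, giving T = 278.4 / 1.54 = 181 N.

T ≈ 181 N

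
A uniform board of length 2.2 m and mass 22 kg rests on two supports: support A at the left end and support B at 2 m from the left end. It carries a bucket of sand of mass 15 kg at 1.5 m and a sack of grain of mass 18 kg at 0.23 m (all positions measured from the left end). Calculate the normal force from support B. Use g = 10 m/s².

Take moments about support A.
Beam weight: 22 × 10 = 220 N down at 1.1 m → arm 1.1 m, τ = 220 × 1.1 = 242 N·m clockwise.
Bucket of sand: 15 × 10 = 150 N down at 1.5 m → arm 1.5 m, τ = 150 × 1.5 = 225 N·m clockwise.
Sack of grain: 18 × 10 = 180 N down at 0.23 m → arm 0.23 m, τ = 180 × 0.23 = 41.4 N·m clockwise.
Net load moment about support A = 508.4 N·m clockwise.
Reaction R at support B is upward at 2 m, arm 2 m → moment R × 2 counterclockwise.
Setting net torque to zero: R × 2 = 508.4 → R = 254 N.

R_B ≈ 254 N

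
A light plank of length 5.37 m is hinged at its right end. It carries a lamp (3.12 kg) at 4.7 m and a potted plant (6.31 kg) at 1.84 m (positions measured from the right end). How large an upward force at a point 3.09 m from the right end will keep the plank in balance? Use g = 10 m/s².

Taking torques about the right end:
Lamp: 3.12 × 10 = 31.2 N down at 4.7 m → arm 4.7 m, τ = 31.2 × 4.7 = 146.6 N·m counterclockwise.
Potted plant: 6.31 × 10 = 63.1 N down at 1.84 m → arm 1.84 m, τ = 63.1 × 1.84 = 116.1 N·m counterclockwise.
Net moment of the loads = 262.7 N·m counterclockwise.
The upward force F acts at a point 3.09 m from the right end, arm 3.09 m, giving F × 3.09 clockwise.
Στ = 0 ⇒ F × 3.09 = 262.7 ⇒ F = 262.7 / 3.09 = 85 N.

F ≈ 85 N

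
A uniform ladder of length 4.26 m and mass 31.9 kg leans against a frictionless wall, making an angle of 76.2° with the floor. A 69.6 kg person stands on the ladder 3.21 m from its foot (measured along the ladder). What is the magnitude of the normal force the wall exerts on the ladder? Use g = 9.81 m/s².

Sum moments about the foot of the ladder (the floor normal and friction both act there and drop out).
Ladder weight 31.9×9.81 = 312.9 N acts at 2.13 m along the ladder; its horizontal arm is 2.13·cos76.2° = 0.5081 m → τ = 159 N·m clockwise.
Person: 69.6×9.81 = 682.8 N at 3.21 m → arm 0.7657 m → τ = 522.8 N·m clockwise.
Wall normal N acts horizontally at the top; its moment arm is the height L sinθ = 4.26·sin76.2° = 4.137 m, counterclockwise.
Balancing moments: N × 4.137 = 681.8, giving N = 165 N.

N_wall ≈ 165 N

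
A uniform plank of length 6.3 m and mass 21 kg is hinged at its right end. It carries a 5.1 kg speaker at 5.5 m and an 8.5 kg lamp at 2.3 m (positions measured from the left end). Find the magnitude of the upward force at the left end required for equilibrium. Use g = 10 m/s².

Choose the right end as the axis so the unknown pivot reaction has zero arm there.
Beam weight: 21 × 10 = 210 N down at 3.15 m → arm 3.15 m, τ = 210 × 3.15 = 661.5 N·m counterclockwise.
Speaker: 5.1 × 10 = 51 N down at 5.5 m → arm 0.8 m, τ = 51 × 0.8 = 40.8 N·m counterclockwise.
Lamp: 8.5 × 10 = 85 N down at 2.3 m → arm 4 m, τ = 85 × 4 = 340 N·m counterclockwise.
Net moment of the loads = 1042 N·m counterclockwise.
The upward force F acts at the left end, arm 6.3 m, giving F × 6.3 clockwise.
Setting net torque to zero: F × 6.3 = 1042 → F = 1042 / 6.3 = 165 N.

F ≈ 165 N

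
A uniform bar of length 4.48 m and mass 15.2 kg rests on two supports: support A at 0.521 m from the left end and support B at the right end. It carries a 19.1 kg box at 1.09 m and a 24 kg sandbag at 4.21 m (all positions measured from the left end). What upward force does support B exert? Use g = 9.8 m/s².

Taking torques about support A:
Beam weight: 15.2 × 9.8 = 149 N down at 2.24 m → arm 1.719 m, τ = 149 × 1.719 = 256.1 N·m clockwise.
Box: 19.1 × 9.8 = 187.2 N down at 1.09 m → arm 0.569 m, τ = 187.2 × 0.569 = 106.5 N·m clockwise.
Sandbag: 24 × 9.8 = 235.2 N down at 4.21 m → arm 3.689 m, τ = 235.2 × 3.689 = 867.7 N·m clockwise.
Net load moment about support A = 1230 N·m clockwise.
Reaction R at support B is upward at 4.48 m, arm 3.959 m → moment R × 3.959 counterclockwise.
Balancing moments: R × 3.959 = 1230, giving R = 311 N.

R_B ≈ 311 N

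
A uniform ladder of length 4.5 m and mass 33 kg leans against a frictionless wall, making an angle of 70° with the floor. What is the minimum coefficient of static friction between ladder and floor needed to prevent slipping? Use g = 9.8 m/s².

μ_min ≈ 0.182

Take moments about the foot of the ladder.
Ladder weight 33×9.8 = 323.4 N acts at 2.25 m along the ladder; its horizontal arm is 2.25·cos70° = 0.7695 m → τ = 248.9 N·m clockwise.
Wall normal N acts horizontally at the top; its moment arm is the height L sinθ = 4.5·sin70° = 4.229 m, counterclockwise.
Setting net torque to zero: N × 4.229 = 248.9 → N = 58.86 N.
ΣFx = 0 ⇒ f = N_wall = 58.86 N. ΣFy = 0 ⇒ N_floor = 323.4 N.
μ_min = f / N_floor = 58.86 / 323.4 = 0.182.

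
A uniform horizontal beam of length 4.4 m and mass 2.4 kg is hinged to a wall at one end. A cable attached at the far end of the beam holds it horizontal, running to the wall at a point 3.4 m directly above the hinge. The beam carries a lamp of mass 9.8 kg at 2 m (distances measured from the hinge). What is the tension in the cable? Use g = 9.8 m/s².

T ≈ 90.6 N

Taking torques about the hinge:
Beam weight: 2.4 × 9.8 = 23.52 N down at 2.2 m → arm 2.2 m, τ = 23.52 × 2.2 = 51.74 N·m clockwise.
Lamp: 9.8 × 9.8 = 96.04 N down at 2 m → arm 2 m, τ = 96.04 × 2 = 192.1 N·m clockwise.
Total clockwise load moment = 243.8 N·m.
The cable tension T acts at 4.4 m; only its component perpendicular to the beam, T sinθ, produces torque. sinθ = h/√(h²+d²) = 3.4/√(3.4²+4.4²) = 0.6114.
Setting net torque to zero: T × 4.4 × 0.6114 = 243.8 → T = 243.8 / 2.69 = 90.6 N.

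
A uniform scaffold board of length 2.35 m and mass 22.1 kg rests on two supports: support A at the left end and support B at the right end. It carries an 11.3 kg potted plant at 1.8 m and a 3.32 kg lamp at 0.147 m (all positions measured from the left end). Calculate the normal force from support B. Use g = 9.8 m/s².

R_B ≈ 195 N

Choose support A as the axis so its reaction then has zero moment arm.
Beam weight: 22.1 × 9.8 = 216.6 N down at 1.175 m → arm 1.175 m, τ = 216.6 × 1.175 = 254.5 N·m clockwise.
Potted plant: 11.3 × 9.8 = 110.7 N down at 1.8 m → arm 1.8 m, τ = 110.7 × 1.8 = 199.3 N·m clockwise.
Lamp: 3.32 × 9.8 = 32.54 N down at 0.147 m → arm 0.147 m, τ = 32.54 × 0.147 = 4.783 N·m clockwise.
Net load moment about support A = 458.6 N·m clockwise.
Reaction R at support B is upward at 2.35 m, arm 2.35 m → moment R × 2.35 counterclockwise.
Setting net torque to zero: R × 2.35 = 458.6 → R = 195 N.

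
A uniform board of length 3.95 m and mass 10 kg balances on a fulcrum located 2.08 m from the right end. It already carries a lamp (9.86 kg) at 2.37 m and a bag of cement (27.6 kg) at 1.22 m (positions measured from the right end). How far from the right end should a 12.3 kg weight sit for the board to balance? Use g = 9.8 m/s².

x ≈ 3.86 m from the right end

Take moments about the fulcrum (at 2.08 m from the right end).
Beam weight: 10 × 9.8 = 98 N down at 1.975 m → arm 0.105 m, τ = 98 × 0.105 = 10.29 N·m clockwise.
Lamp: 9.86 × 9.8 = 96.63 N down at 2.37 m → arm 0.29 m, τ = 96.63 × 0.29 = 28.02 N·m counterclockwise.
Bag of cement: 27.6 × 9.8 = 270.5 N down at 1.22 m → arm 0.86 m, τ = 270.5 × 0.86 = 232.6 N·m clockwise.
Net moment of existing loads = 214.9 N·m clockwise.
The weight weighs 12.3 × 9.8 = 120.5 N and must supply an equal counterclockwise moment, so its lever arm about the fulcrum is 214.9 / 120.5 = 1.78 m.
That puts it at 2.08 + 1.78 = 3.86 m from the right end.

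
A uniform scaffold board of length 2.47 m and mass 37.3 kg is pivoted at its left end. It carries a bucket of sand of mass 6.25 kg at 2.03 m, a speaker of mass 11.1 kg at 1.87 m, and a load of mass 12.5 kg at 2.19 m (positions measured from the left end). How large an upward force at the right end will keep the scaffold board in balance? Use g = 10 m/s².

F ≈ 433 N

About the left end:
Beam weight: 37.3 × 10 = 373 N down at 1.235 m → arm 1.235 m, τ = 373 × 1.235 = 460.7 N·m clockwise.
Bucket of sand: 6.25 × 10 = 62.5 N down at 2.03 m → arm 2.03 m, τ = 62.5 × 2.03 = 126.9 N·m clockwise.
Speaker: 11.1 × 10 = 111 N down at 1.87 m → arm 1.87 m, τ = 111 × 1.87 = 207.6 N·m clockwise.
Load: 12.5 × 10 = 125 N down at 2.19 m → arm 2.19 m, τ = 125 × 2.19 = 273.8 N·m clockwise.
Net moment of the loads = 1069 N·m clockwise.
The upward force F acts at the right end, arm 2.47 m, giving F × 2.47 counterclockwise.
Setting net torque to zero: F × 2.47 = 1069 → F = 1069 / 2.47 = 433 N.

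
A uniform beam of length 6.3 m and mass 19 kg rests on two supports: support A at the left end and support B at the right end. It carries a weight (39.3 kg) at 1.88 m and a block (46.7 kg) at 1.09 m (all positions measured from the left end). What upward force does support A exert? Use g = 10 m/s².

R_A ≈ 757 N

Choose support B as the axis so its reaction then has zero moment arm.
Beam weight: 19 × 10 = 190 N down at 3.15 m → arm 3.15 m, τ = 190 × 3.15 = 598.5 N·m counterclockwise.
Weight: 39.3 × 10 = 393 N down at 1.88 m → arm 4.42 m, τ = 393 × 4.42 = 1737 N·m counterclockwise.
Block: 46.7 × 10 = 467 N down at 1.09 m → arm 5.21 m, τ = 467 × 5.21 = 2433 N·m counterclockwise.
Net load moment about support B = 4768 N·m counterclockwise.
Reaction R at support A is upward at 0 m, arm 6.3 m → moment R × 6.3 clockwise.
Balancing moments: R × 6.3 = 4768, giving R = 757 N.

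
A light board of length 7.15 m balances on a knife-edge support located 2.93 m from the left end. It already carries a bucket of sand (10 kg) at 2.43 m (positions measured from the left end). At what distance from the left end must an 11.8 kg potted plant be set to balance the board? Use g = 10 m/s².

Choose the knife-edge support (at 2.93 m from the left end) as the axis so the support reaction has zero arm there.
Bucket of sand: 10 × 10 = 100 N down at 2.43 m → arm 0.5 m, τ = 100 × 0.5 = 50 N·m counterclockwise.
Net moment of existing loads = 50 N·m counterclockwise.
The potted plant weighs 11.8 × 10 = 118 N and must supply an equal clockwise moment, so its lever arm about the knife-edge support is 50 / 118 = 0.424 m.
That puts it at 2.93 + 0.424 = 3.35 m from the left end.

x ≈ 3.35 m from the left end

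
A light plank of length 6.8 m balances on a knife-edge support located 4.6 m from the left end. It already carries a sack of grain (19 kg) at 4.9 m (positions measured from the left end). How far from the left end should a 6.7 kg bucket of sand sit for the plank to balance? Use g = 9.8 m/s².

Taking torques about the knife-edge support (at 4.6 m from the left end):
Sack of grain: 19 × 9.8 = 186.2 N down at 4.9 m → arm 0.3 m, τ = 186.2 × 0.3 = 55.86 N·m clockwise.
Net moment of existing loads = 55.86 N·m clockwise.
The bucket of sand weighs 6.7 × 9.8 = 65.66 N and must supply an equal counterclockwise moment, so its lever arm about the knife-edge support is 55.86 / 65.66 = 0.851 m.
That puts it at 4.6 − 0.851 = 3.75 m from the left end.

x ≈ 3.75 m from the left end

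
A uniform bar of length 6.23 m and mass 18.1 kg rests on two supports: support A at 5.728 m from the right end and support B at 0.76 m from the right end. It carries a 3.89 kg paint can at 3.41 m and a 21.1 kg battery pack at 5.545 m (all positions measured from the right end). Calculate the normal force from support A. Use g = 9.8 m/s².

R_A ≈ 304 N

Sum moments about support B (its reaction then has zero moment arm).
Beam weight: 18.1 × 9.8 = 177.4 N down at 3.115 m → arm 2.355 m, τ = 177.4 × 2.355 = 417.8 N·m counterclockwise.
Paint can: 3.89 × 9.8 = 38.12 N down at 3.41 m → arm 2.65 m, τ = 38.12 × 2.65 = 101 N·m counterclockwise.
Battery pack: 21.1 × 9.8 = 206.8 N down at 5.545 m → arm 4.785 m, τ = 206.8 × 4.785 = 989.5 N·m counterclockwise.
Net load moment about support B = 1508 N·m counterclockwise.
Reaction R at support A is upward at 5.728 m, arm 4.968 m → moment R × 4.968 clockwise.
Στ = 0 ⇒ R × 4.968 = 1508 ⇒ R = 304 N.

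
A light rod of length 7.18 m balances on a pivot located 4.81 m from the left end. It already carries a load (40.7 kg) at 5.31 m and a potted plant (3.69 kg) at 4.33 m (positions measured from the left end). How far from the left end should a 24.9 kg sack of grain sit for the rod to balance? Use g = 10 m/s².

Take moments about the pivot (at 4.81 m from the left end).
Load: 40.7 × 10 = 407 N down at 5.31 m → arm 0.5 m, τ = 407 × 0.5 = 203.5 N·m clockwise.
Potted plant: 3.69 × 10 = 36.9 N down at 4.33 m → arm 0.48 m, τ = 36.9 × 0.48 = 17.71 N·m counterclockwise.
Net moment of existing loads = 185.8 N·m clockwise.
The sack of grain weighs 24.9 × 10 = 249 N and must supply an equal counterclockwise moment, so its lever arm about the pivot is 185.8 / 249 = 0.746 m.
That puts it at 4.81 − 0.746 = 4.06 m from the left end.

x ≈ 4.06 m from the left end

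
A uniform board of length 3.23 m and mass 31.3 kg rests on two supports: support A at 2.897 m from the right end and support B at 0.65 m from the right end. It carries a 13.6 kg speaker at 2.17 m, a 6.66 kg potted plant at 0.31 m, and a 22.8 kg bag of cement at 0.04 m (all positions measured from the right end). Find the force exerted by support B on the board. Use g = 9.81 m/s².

R_B ≈ 578 N

Choose support A as the axis so its reaction then has zero moment arm.
Beam weight: 31.3 × 9.81 = 307.1 N down at 1.615 m → arm 1.282 m, τ = 307.1 × 1.282 = 393.7 N·m clockwise.
Speaker: 13.6 × 9.81 = 133.4 N down at 2.17 m → arm 0.727 m, τ = 133.4 × 0.727 = 96.98 N·m clockwise.
Potted plant: 6.66 × 9.81 = 65.33 N down at 0.31 m → arm 2.587 m, τ = 65.33 × 2.587 = 169 N·m clockwise.
Bag of cement: 22.8 × 9.81 = 223.7 N down at 0.04 m → arm 2.857 m, τ = 223.7 × 2.857 = 639.1 N·m clockwise.
Net load moment about support A = 1299 N·m clockwise.
Reaction R at support B is upward at 0.65 m, arm 2.247 m → moment R × 2.247 counterclockwise.
For rotational equilibrium, R × 2.247 = 1299, so R = 578 N.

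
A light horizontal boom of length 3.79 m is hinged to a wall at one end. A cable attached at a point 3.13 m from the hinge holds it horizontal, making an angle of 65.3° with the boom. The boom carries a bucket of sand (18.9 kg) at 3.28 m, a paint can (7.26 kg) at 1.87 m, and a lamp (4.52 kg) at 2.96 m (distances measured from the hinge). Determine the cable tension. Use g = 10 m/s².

About the hinge:
Bucket of sand: 18.9 × 10 = 189 N down at 3.28 m → arm 3.28 m, τ = 189 × 3.28 = 619.9 N·m clockwise.
Paint can: 7.26 × 10 = 72.6 N down at 1.87 m → arm 1.87 m, τ = 72.6 × 1.87 = 135.8 N·m clockwise.
Lamp: 4.52 × 10 = 45.2 N down at 2.96 m → arm 2.96 m, τ = 45.2 × 2.96 = 133.8 N·m clockwise.
Total clockwise load moment = 889.5 N·m.
The cable tension T acts at 3.13 m; only its component perpendicular to the boom, T sinθ, produces torque. sin 65.3° = 0.9085.
Balancing moments: T × 3.13 × 0.9085 = 889.5, giving T = 889.5 / 2.844 = 313 N.

T ≈ 313 N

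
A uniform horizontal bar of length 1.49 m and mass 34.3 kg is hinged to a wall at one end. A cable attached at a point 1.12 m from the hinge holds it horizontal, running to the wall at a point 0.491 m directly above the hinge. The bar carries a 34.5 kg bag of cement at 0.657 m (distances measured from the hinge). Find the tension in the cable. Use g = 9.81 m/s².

Take moments about the hinge.
Beam weight: 34.3 × 9.81 = 336.5 N down at 0.745 m → arm 0.745 m, τ = 336.5 × 0.745 = 250.7 N·m clockwise.
Bag of cement: 34.5 × 9.81 = 338.4 N down at 0.657 m → arm 0.657 m, τ = 338.4 × 0.657 = 222.3 N·m clockwise.
Total clockwise load moment = 473 N·m.
The cable tension T acts at 1.12 m; only its component perpendicular to the bar, T sinθ, produces torque. sinθ = h/√(h²+d²) = 0.491/√(0.491²+1.12²) = 0.4015.
For rotational equilibrium, T × 1.12 × 0.4015 = 473, so T = 473 / 0.4497 = 1050 N.

T ≈ 1050 N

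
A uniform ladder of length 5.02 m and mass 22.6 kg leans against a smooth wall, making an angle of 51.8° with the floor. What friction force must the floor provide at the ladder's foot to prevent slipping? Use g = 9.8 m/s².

Taking torques about the foot of the ladder:
Ladder weight 22.6×9.8 = 221.5 N acts at 2.51 m along the ladder; its horizontal arm is 2.51·cos51.8° = 1.552 m → τ = 343.8 N·m clockwise.
Wall normal N acts horizontally at the top; its moment arm is the height L sinθ = 5.02·sin51.8° = 3.945 m, counterclockwise.
Στ = 0 ⇒ N × 3.945 = 343.8 ⇒ N = 87.1 N.
ΣFx = 0: friction at the foot balances the wall's push, so f = N_wall = 87.1 N.

f ≈ 87.1 N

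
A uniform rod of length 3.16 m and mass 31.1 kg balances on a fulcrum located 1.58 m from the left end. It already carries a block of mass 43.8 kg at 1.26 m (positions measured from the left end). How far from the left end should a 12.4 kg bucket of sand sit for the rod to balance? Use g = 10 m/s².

Choose the fulcrum (at 1.58 m from the left end) as the axis so the support reaction has zero arm there.
Beam weight: acts at the fulcrum, moment arm 0 → no torque.
Block: 43.8 × 10 = 438 N down at 1.26 m → arm 0.32 m, τ = 438 × 0.32 = 140.2 N·m counterclockwise.
Net moment of existing loads = 140.2 N·m counterclockwise.
The bucket of sand weighs 12.4 × 10 = 124 N and must supply an equal clockwise moment, so its lever arm about the fulcrum is 140.2 / 124 = 1.13 m.
That puts it at 1.58 + 1.13 = 2.71 m from the left end.

x ≈ 2.71 m from the left end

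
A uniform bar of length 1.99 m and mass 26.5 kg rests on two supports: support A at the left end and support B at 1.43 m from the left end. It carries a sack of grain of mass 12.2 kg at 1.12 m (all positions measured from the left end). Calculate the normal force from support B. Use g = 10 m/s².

R_B ≈ 280 N

Sum moments about support A (its reaction then has zero moment arm).
Beam weight: 26.5 × 10 = 265 N down at 0.995 m → arm 0.995 m, τ = 265 × 0.995 = 263.7 N·m clockwise.
Sack of grain: 12.2 × 10 = 122 N down at 1.12 m → arm 1.12 m, τ = 122 × 1.12 = 136.6 N·m clockwise.
Net load moment about support A = 400.3 N·m clockwise.
Reaction R at support B is upward at 1.43 m, arm 1.43 m → moment R × 1.43 counterclockwise.
Setting net torque to zero: R × 1.43 = 400.3 → R = 280 N.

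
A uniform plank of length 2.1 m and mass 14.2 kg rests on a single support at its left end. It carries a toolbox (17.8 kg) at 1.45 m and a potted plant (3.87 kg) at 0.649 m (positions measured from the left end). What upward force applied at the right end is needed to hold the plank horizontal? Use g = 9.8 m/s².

About the left end:
Beam weight: 14.2 × 9.8 = 139.2 N down at 1.05 m → arm 1.05 m, τ = 139.2 × 1.05 = 146.2 N·m clockwise.
Toolbox: 17.8 × 9.8 = 174.4 N down at 1.45 m → arm 1.45 m, τ = 174.4 × 1.45 = 252.9 N·m clockwise.
Potted plant: 3.87 × 9.8 = 37.93 N down at 0.649 m → arm 0.649 m, τ = 37.93 × 0.649 = 24.62 N·m clockwise.
Net moment of the loads = 423.7 N·m clockwise.
The upward force F acts at the right end, arm 2.1 m, giving F × 2.1 counterclockwise.
Setting net torque to zero: F × 2.1 = 423.7 → F = 423.7 / 2.1 = 202 N.

F ≈ 202 N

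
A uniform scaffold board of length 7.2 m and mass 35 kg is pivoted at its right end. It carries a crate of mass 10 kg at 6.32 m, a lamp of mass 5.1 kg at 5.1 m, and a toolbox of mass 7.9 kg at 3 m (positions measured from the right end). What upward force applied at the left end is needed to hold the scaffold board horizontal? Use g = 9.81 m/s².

Take moments about the right end.
Beam weight: 35 × 9.81 = 343.4 N down at 3.6 m → arm 3.6 m, τ = 343.4 × 3.6 = 1236 N·m counterclockwise.
Crate: 10 × 9.81 = 98.1 N down at 6.32 m → arm 6.32 m, τ = 98.1 × 6.32 = 620 N·m counterclockwise.
Lamp: 5.1 × 9.81 = 50.03 N down at 5.1 m → arm 5.1 m, τ = 50.03 × 5.1 = 255.2 N·m counterclockwise.
Toolbox: 7.9 × 9.81 = 77.5 N down at 3 m → arm 3 m, τ = 77.5 × 3 = 232.5 N·m counterclockwise.
Net moment of the loads = 2344 N·m counterclockwise.
The upward force F acts at the left end, arm 7.2 m, giving F × 7.2 clockwise.
Setting net torque to zero: F × 7.2 = 2344 → F = 2344 / 7.2 = 326 N.

F ≈ 326 N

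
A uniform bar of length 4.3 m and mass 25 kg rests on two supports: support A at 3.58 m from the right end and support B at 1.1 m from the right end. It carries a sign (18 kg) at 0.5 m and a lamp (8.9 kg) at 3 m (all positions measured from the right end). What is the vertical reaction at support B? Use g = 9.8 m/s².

Sum moments about support A (its reaction then has zero moment arm).
Beam weight: 25 × 9.8 = 245 N down at 2.15 m → arm 1.43 m, τ = 245 × 1.43 = 350.3 N·m clockwise.
Sign: 18 × 9.8 = 176.4 N down at 0.5 m → arm 3.08 m, τ = 176.4 × 3.08 = 543.3 N·m clockwise.
Lamp: 8.9 × 9.8 = 87.22 N down at 3 m → arm 0.58 m, τ = 87.22 × 0.58 = 50.59 N·m clockwise.
Net load moment about support A = 944.2 N·m clockwise.
Reaction R at support B is upward at 1.1 m, arm 2.48 m → moment R × 2.48 counterclockwise.
Στ = 0 ⇒ R × 2.48 = 944.2 ⇒ R = 381 N.

R_B ≈ 381 N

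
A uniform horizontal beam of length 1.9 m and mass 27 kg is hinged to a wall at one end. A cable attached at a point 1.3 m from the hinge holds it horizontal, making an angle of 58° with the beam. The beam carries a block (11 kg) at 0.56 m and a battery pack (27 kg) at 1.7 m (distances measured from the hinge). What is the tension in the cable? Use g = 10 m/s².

About the hinge:
Beam weight: 27 × 10 = 270 N down at 0.95 m → arm 0.95 m, τ = 270 × 0.95 = 256.5 N·m clockwise.
Block: 11 × 10 = 110 N down at 0.56 m → arm 0.56 m, τ = 110 × 0.56 = 61.6 N·m clockwise.
Battery pack: 27 × 10 = 270 N down at 1.7 m → arm 1.7 m, τ = 270 × 1.7 = 459 N·m clockwise.
Total clockwise load moment = 777.1 N·m.
The cable tension T acts at 1.3 m; only its component perpendicular to the beam, T sinθ, produces torque. sin 58° = 0.848.
Setting net torque to zero: T × 1.3 × 0.848 = 777.1 → T = 777.1 / 1.102 = 705 N.

T ≈ 705 N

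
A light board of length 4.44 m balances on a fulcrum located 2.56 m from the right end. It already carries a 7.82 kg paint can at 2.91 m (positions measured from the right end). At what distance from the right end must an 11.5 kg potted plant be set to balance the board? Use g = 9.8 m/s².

Sum moments about the fulcrum (at 2.56 m from the right end) (the support reaction has zero arm there).
Paint can: 7.82 × 9.8 = 76.64 N down at 2.91 m → arm 0.35 m, τ = 76.64 × 0.35 = 26.82 N·m counterclockwise.
Net moment of existing loads = 26.82 N·m counterclockwise.
The potted plant weighs 11.5 × 9.8 = 112.7 N and must supply an equal clockwise moment, so its lever arm about the fulcrum is 26.82 / 112.7 = 0.238 m.
That puts it at 2.56 − 0.238 = 2.32 m from the right end.

x ≈ 2.32 m from the right end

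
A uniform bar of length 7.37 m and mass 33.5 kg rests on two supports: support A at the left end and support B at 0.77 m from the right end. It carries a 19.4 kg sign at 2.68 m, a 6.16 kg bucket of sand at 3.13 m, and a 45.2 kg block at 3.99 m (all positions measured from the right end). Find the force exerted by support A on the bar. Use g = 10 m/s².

R_A ≈ 447 N

Take moments about support B.
Beam weight: 33.5 × 10 = 335 N down at 3.685 m → arm 2.915 m, τ = 335 × 2.915 = 976.5 N·m counterclockwise.
Sign: 19.4 × 10 = 194 N down at 2.68 m → arm 1.91 m, τ = 194 × 1.91 = 370.5 N·m counterclockwise.
Bucket of sand: 6.16 × 10 = 61.6 N down at 3.13 m → arm 2.36 m, τ = 61.6 × 2.36 = 145.4 N·m counterclockwise.
Block: 45.2 × 10 = 452 N down at 3.99 m → arm 3.22 m, τ = 452 × 3.22 = 1455 N·m counterclockwise.
Net load moment about support B = 2947 N·m counterclockwise.
Reaction R at support A is upward at 7.37 m, arm 6.6 m → moment R × 6.6 clockwise.
For rotational equilibrium, R × 6.6 = 2947, so R = 447 N.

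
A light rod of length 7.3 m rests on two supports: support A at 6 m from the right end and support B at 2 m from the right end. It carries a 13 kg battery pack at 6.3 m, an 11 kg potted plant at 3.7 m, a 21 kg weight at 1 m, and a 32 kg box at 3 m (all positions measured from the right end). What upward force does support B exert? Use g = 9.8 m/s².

Sum moments about support A (its reaction then has zero moment arm).
Battery pack: 13 × 9.8 = 127.4 N down at 6.3 m → arm 0.3 m, τ = 127.4 × 0.3 = 38.22 N·m counterclockwise.
Potted plant: 11 × 9.8 = 107.8 N down at 3.7 m → arm 2.3 m, τ = 107.8 × 2.3 = 247.9 N·m clockwise.
Weight: 21 × 9.8 = 205.8 N down at 1 m → arm 5 m, τ = 205.8 × 5 = 1029 N·m clockwise.
Box: 32 × 9.8 = 313.6 N down at 3 m → arm 3 m, τ = 313.6 × 3 = 940.8 N·m clockwise.
Net load moment about support A = 2179 N·m clockwise.
Reaction R at support B is upward at 2 m, arm 4 m → moment R × 4 counterclockwise.
Στ = 0 ⇒ R × 4 = 2179 ⇒ R = 545 N.

R_B ≈ 545 N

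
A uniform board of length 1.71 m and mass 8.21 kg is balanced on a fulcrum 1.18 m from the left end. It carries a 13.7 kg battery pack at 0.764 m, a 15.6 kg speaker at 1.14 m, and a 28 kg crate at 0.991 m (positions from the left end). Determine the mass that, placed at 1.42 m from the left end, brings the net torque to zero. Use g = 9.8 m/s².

m ≈ 59.5 kg

About the fulcrum (at 1.18 m from the left end):
Beam weight: 8.21 × 9.8 = 80.46 N down at 0.855 m → arm 0.325 m, τ = 80.46 × 0.325 = 26.15 N·m counterclockwise.
Battery pack: 13.7 × 9.8 = 134.3 N down at 0.764 m → arm 0.416 m, τ = 134.3 × 0.416 = 55.87 N·m counterclockwise.
Speaker: 15.6 × 9.8 = 152.9 N down at 1.14 m → arm 0.04 m, τ = 152.9 × 0.04 = 6.116 N·m counterclockwise.
Crate: 28 × 9.8 = 274.4 N down at 0.991 m → arm 0.189 m, τ = 274.4 × 0.189 = 51.86 N·m counterclockwise.
Net moment of known loads = 140 N·m counterclockwise.
An unknown mass m at 1.42 m has arm 0.24 m; its moment is m·g·0.24 clockwise.
For rotational equilibrium, m × 9.8 × 0.24 = 140, so m = 140 / (9.8 × 0.24) = 59.5 kg.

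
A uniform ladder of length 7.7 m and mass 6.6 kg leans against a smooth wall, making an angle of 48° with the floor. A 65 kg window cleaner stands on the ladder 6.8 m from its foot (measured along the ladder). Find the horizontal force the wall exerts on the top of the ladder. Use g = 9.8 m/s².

About the foot of the ladder:
Ladder weight 6.6×9.8 = 64.68 N acts at 3.85 m along the ladder; its horizontal arm is 3.85·cos48° = 2.576 m → τ = 166.6 N·m clockwise.
Window cleaner: 65×9.8 = 637 N at 6.8 m → arm 4.55 m → τ = 2898 N·m clockwise.
Wall normal N acts horizontally at the top; its moment arm is the height L sinθ = 7.7·sin48° = 5.722 m, counterclockwise.
Setting net torque to zero: N × 5.722 = 3065 → N = 536 N.

N_wall ≈ 536 N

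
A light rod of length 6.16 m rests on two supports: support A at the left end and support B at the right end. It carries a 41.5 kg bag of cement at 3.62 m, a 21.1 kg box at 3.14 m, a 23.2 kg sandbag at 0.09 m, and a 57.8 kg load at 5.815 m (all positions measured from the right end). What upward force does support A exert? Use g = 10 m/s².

R_A ≈ 900 N

Sum moments about support B (its reaction then has zero moment arm).
Bag of cement: 41.5 × 10 = 415 N down at 3.62 m → arm 3.62 m, τ = 415 × 3.62 = 1502 N·m counterclockwise.
Box: 21.1 × 10 = 211 N down at 3.14 m → arm 3.14 m, τ = 211 × 3.14 = 662.5 N·m counterclockwise.
Sandbag: 23.2 × 10 = 232 N down at 0.09 m → arm 0.09 m, τ = 232 × 0.09 = 20.88 N·m counterclockwise.
Load: 57.8 × 10 = 578 N down at 5.815 m → arm 5.815 m, τ = 578 × 5.815 = 3361 N·m counterclockwise.
Net load moment about support B = 5546 N·m counterclockwise.
Reaction R at support A is upward at 6.16 m, arm 6.16 m → moment R × 6.16 clockwise.
Balancing moments: R × 6.16 = 5546, giving R = 900 N.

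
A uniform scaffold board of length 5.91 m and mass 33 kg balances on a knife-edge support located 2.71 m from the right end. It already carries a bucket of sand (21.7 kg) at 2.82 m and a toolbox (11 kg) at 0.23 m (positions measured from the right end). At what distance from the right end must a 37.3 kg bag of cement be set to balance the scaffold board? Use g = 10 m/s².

Sum moments about the knife-edge support (at 2.71 m from the right end) (the support reaction has zero arm there).
Beam weight: 33 × 10 = 330 N down at 2.955 m → arm 0.245 m, τ = 330 × 0.245 = 80.85 N·m counterclockwise.
Bucket of sand: 21.7 × 10 = 217 N down at 2.82 m → arm 0.11 m, τ = 217 × 0.11 = 23.87 N·m counterclockwise.
Toolbox: 11 × 10 = 110 N down at 0.23 m → arm 2.48 m, τ = 110 × 2.48 = 272.8 N·m clockwise.
Net moment of existing loads = 168.1 N·m clockwise.
The bag of cement weighs 37.3 × 10 = 373 N and must supply an equal counterclockwise moment, so its lever arm about the knife-edge support is 168.1 / 373 = 0.451 m.
That puts it at 2.71 + 0.451 = 3.16 m from the right end.

x ≈ 3.16 m from the right end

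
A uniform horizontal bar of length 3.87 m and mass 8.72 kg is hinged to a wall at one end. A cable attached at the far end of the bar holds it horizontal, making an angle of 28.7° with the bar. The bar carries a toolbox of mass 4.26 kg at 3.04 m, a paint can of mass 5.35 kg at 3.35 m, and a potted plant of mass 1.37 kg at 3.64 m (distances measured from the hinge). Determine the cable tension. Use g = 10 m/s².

Take moments about the hinge.
Beam weight: 8.72 × 10 = 87.2 N down at 1.935 m → arm 1.935 m, τ = 87.2 × 1.935 = 168.7 N·m clockwise.
Toolbox: 4.26 × 10 = 42.6 N down at 3.04 m → arm 3.04 m, τ = 42.6 × 3.04 = 129.5 N·m clockwise.
Paint can: 5.35 × 10 = 53.5 N down at 3.35 m → arm 3.35 m, τ = 53.5 × 3.35 = 179.2 N·m clockwise.
Potted plant: 1.37 × 10 = 13.7 N down at 3.64 m → arm 3.64 m, τ = 13.7 × 3.64 = 49.87 N·m clockwise.
Total clockwise load moment = 527.3 N·m.
The cable tension T acts at 3.87 m; only its component perpendicular to the bar, T sinθ, produces torque. sin 28.7° = 0.4802.
Balancing moments: T × 3.87 × 0.4802 = 527.3, giving T = 527.3 / 1.858 = 284 N.

T ≈ 284 N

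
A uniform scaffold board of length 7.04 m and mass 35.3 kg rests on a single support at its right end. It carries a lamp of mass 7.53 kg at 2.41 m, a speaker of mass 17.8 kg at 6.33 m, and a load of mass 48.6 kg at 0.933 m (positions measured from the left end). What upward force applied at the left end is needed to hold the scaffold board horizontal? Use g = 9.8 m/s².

F ≈ 652 N

Choose the right end as the axis so the unknown pivot reaction has zero arm there.
Beam weight: 35.3 × 9.8 = 345.9 N down at 3.52 m → arm 3.52 m, τ = 345.9 × 3.52 = 1218 N·m counterclockwise.
Lamp: 7.53 × 9.8 = 73.79 N down at 2.41 m → arm 4.63 m, τ = 73.79 × 4.63 = 341.6 N·m counterclockwise.
Speaker: 17.8 × 9.8 = 174.4 N down at 6.33 m → arm 0.71 m, τ = 174.4 × 0.71 = 123.8 N·m counterclockwise.
Load: 48.6 × 9.8 = 476.3 N down at 0.933 m → arm 6.107 m, τ = 476.3 × 6.107 = 2909 N·m counterclockwise.
Net moment of the loads = 4592 N·m counterclockwise.
The upward force F acts at the left end, arm 7.04 m, giving F × 7.04 clockwise.
Balancing moments: F × 7.04 = 4592, giving F = 4592 / 7.04 = 652 N.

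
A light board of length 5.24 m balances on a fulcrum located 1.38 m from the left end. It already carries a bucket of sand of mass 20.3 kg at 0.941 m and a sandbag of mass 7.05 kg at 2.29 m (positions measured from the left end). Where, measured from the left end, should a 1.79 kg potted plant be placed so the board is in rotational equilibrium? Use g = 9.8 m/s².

x ≈ 2.77 m from the left end

Sum moments about the fulcrum (at 1.38 m from the left end) (the support reaction has zero arm there).
Bucket of sand: 20.3 × 9.8 = 198.9 N down at 0.941 m → arm 0.439 m, τ = 198.9 × 0.439 = 87.32 N·m counterclockwise.
Sandbag: 7.05 × 9.8 = 69.09 N down at 2.29 m → arm 0.91 m, τ = 69.09 × 0.91 = 62.87 N·m clockwise.
Net moment of existing loads = 24.45 N·m counterclockwise.
The potted plant weighs 1.79 × 9.8 = 17.54 N and must supply an equal clockwise moment, so its lever arm about the fulcrum is 24.45 / 17.54 = 1.39 m.
That puts it at 1.38 + 1.39 = 2.77 m from the left end.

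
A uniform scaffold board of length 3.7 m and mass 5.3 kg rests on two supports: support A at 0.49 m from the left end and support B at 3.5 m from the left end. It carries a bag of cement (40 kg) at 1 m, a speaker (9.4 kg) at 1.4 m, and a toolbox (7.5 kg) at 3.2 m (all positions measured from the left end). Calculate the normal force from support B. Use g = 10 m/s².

Choose support A as the axis so its reaction then has zero moment arm.
Beam weight: 5.3 × 10 = 53 N down at 1.85 m → arm 1.36 m, τ = 53 × 1.36 = 72.08 N·m clockwise.
Bag of cement: 40 × 10 = 400 N down at 1 m → arm 0.51 m, τ = 400 × 0.51 = 204 N·m clockwise.
Speaker: 9.4 × 10 = 94 N down at 1.4 m → arm 0.91 m, τ = 94 × 0.91 = 85.54 N·m clockwise.
Toolbox: 7.5 × 10 = 75 N down at 3.2 m → arm 2.71 m, τ = 75 × 2.71 = 203.2 N·m clockwise.
Net load moment about support A = 564.8 N·m clockwise.
Reaction R at support B is upward at 3.5 m, arm 3.01 m → moment R × 3.01 counterclockwise.
For rotational equilibrium, R × 3.01 = 564.8, so R = 188 N.

R_B ≈ 188 N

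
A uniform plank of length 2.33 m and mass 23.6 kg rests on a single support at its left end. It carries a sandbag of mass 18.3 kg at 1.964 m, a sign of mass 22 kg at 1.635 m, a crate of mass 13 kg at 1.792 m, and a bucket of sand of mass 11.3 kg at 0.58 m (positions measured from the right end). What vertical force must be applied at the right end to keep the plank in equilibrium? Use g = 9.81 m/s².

F ≈ 321 N

Choose the left end as the axis so the unknown pivot reaction has zero arm there.
Beam weight: 23.6 × 9.81 = 231.5 N down at 1.165 m → arm 1.165 m, τ = 231.5 × 1.165 = 269.7 N·m clockwise.
Sandbag: 18.3 × 9.81 = 179.5 N down at 1.964 m → arm 0.366 m, τ = 179.5 × 0.366 = 65.7 N·m clockwise.
Sign: 22 × 9.81 = 215.8 N down at 1.635 m → arm 0.695 m, τ = 215.8 × 0.695 = 150 N·m clockwise.
Crate: 13 × 9.81 = 127.5 N down at 1.792 m → arm 0.538 m, τ = 127.5 × 0.538 = 68.59 N·m clockwise.
Bucket of sand: 11.3 × 9.81 = 110.9 N down at 0.58 m → arm 1.75 m, τ = 110.9 × 1.75 = 194.1 N·m clockwise.
Net moment of the loads = 748.1 N·m clockwise.
The upward force F acts at the right end, arm 2.33 m, giving F × 2.33 counterclockwise.
For rotational equilibrium, F × 2.33 = 748.1, so F = 748.1 / 2.33 = 321 N.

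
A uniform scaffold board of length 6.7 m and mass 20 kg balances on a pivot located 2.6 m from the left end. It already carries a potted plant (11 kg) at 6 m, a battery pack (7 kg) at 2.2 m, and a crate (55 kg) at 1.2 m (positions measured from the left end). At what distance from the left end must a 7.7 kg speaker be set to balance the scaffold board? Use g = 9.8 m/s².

Take moments about the pivot (at 2.6 m from the left end).
Beam weight: 20 × 9.8 = 196 N down at 3.35 m → arm 0.75 m, τ = 196 × 0.75 = 147 N·m clockwise.
Potted plant: 11 × 9.8 = 107.8 N down at 6 m → arm 3.4 m, τ = 107.8 × 3.4 = 366.5 N·m clockwise.
Battery pack: 7 × 9.8 = 68.6 N down at 2.2 m → arm 0.4 m, τ = 68.6 × 0.4 = 27.44 N·m counterclockwise.
Crate: 55 × 9.8 = 539 N down at 1.2 m → arm 1.4 m, τ = 539 × 1.4 = 754.6 N·m counterclockwise.
Net moment of existing loads = 268.5 N·m counterclockwise.
The speaker weighs 7.7 × 9.8 = 75.46 N and must supply an equal clockwise moment, so its lever arm about the pivot is 268.5 / 75.46 = 3.56 m.
That puts it at 2.6 + 3.56 = 6.16 m from the left end.

x ≈ 6.16 m from the left end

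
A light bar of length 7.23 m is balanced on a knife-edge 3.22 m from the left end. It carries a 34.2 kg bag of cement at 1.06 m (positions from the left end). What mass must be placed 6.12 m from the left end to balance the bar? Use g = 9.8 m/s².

m ≈ 25.5 kg

About the knife-edge (at 3.22 m from the left end):
Bag of cement: 34.2 × 9.8 = 335.2 N down at 1.06 m → arm 2.16 m, τ = 335.2 × 2.16 = 724 N·m counterclockwise.
Net moment of known loads = 724 N·m counterclockwise.
An unknown mass m at 6.12 m has arm 2.9 m; its moment is m·g·2.9 clockwise.
Setting net torque to zero: m × 9.8 × 2.9 = 724 → m = 724 / (9.8 × 2.9) = 25.5 kg.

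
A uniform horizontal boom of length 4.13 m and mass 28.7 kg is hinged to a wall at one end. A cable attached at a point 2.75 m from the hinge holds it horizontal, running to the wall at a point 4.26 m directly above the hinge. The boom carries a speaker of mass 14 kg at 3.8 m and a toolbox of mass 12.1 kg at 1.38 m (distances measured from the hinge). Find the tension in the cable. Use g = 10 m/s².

Take moments about the hinge.
Beam weight: 28.7 × 10 = 287 N down at 2.065 m → arm 2.065 m, τ = 287 × 2.065 = 592.7 N·m clockwise.
Speaker: 14 × 10 = 140 N down at 3.8 m → arm 3.8 m, τ = 140 × 3.8 = 532 N·m clockwise.
Toolbox: 12.1 × 10 = 121 N down at 1.38 m → arm 1.38 m, τ = 121 × 1.38 = 167 N·m clockwise.
Total clockwise load moment = 1292 N·m.
The cable tension T acts at 2.75 m; only its component perpendicular to the boom, T sinθ, produces torque. sinθ = h/√(h²+d²) = 4.26/√(4.26²+2.75²) = 0.8402.
For rotational equilibrium, T × 2.75 × 0.8402 = 1292, so T = 1292 / 2.311 = 559 N.

T ≈ 559 N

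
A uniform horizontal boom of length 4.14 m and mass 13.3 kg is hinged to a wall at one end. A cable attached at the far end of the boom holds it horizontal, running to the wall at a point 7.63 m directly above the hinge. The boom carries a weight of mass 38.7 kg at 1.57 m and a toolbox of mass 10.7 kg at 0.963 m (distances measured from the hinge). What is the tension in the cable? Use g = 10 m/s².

Taking torques about the hinge:
Beam weight: 13.3 × 10 = 133 N down at 2.07 m → arm 2.07 m, τ = 133 × 2.07 = 275.3 N·m clockwise.
Weight: 38.7 × 10 = 387 N down at 1.57 m → arm 1.57 m, τ = 387 × 1.57 = 607.6 N·m clockwise.
Toolbox: 10.7 × 10 = 107 N down at 0.963 m → arm 0.963 m, τ = 107 × 0.963 = 103 N·m clockwise.
Total clockwise load moment = 985.9 N·m.
The cable tension T acts at 4.14 m; only its component perpendicular to the boom, T sinθ, produces torque. sinθ = h/√(h²+d²) = 7.63/√(7.63²+4.14²) = 0.879.
For rotational equilibrium, T × 4.14 × 0.879 = 985.9, so T = 985.9 / 3.639 = 271 N.

T ≈ 271 N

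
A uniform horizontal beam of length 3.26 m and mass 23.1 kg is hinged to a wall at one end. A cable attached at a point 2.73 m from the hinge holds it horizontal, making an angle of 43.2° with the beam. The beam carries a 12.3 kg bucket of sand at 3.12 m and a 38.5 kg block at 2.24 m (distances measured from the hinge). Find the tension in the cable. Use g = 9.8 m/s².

T ≈ 851 N

About the hinge:
Beam weight: 23.1 × 9.8 = 226.4 N down at 1.63 m → arm 1.63 m, τ = 226.4 × 1.63 = 369 N·m clockwise.
Bucket of sand: 12.3 × 9.8 = 120.5 N down at 3.12 m → arm 3.12 m, τ = 120.5 × 3.12 = 376 N·m clockwise.
Block: 38.5 × 9.8 = 377.3 N down at 2.24 m → arm 2.24 m, τ = 377.3 × 2.24 = 845.2 N·m clockwise.
Total clockwise load moment = 1590 N·m.
The cable tension T acts at 2.73 m; only its component perpendicular to the beam, T sinθ, produces torque. sin 43.2° = 0.6845.
Balancing moments: T × 2.73 × 0.6845 = 1590, giving T = 1590 / 1.869 = 851 N.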